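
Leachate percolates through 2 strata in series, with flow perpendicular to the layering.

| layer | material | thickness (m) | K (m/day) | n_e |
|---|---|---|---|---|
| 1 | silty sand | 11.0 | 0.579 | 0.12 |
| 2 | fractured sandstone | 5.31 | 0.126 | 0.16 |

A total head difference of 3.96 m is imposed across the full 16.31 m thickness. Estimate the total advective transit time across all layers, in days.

With flow normal to the layers, continuity requires the same specific discharge q through every layer.
Σ(b_i/K_i) = 11.0/0.579 + 5.31/0.126 = 61.14 d.
q = Δh / Σ(b_i/K_i) = 3.96 / 61.14 = 0.06477 m/day.
In each layer the seepage velocity is v_i = q/n_i, so the layer transit time is t_i = b_i·n_i / q:
  layer 1 (silty sand): t_1 = 11.0 × 0.12 / 0.06477 = 20.38 d
  layer 2 (fractured sandstone): t_2 = 5.31 × 0.16 / 0.06477 = 13.12 d
Total t = Σ t_i = 33.50 days.

33.5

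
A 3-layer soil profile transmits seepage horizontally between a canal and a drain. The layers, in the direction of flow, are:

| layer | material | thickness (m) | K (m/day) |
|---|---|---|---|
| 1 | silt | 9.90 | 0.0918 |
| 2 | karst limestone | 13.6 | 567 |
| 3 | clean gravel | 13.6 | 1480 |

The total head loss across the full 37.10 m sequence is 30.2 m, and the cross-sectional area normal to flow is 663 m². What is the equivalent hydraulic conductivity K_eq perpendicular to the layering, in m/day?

Flow is perpendicular to layering, so the layers act in series and the equivalent K is the thickness-weighted harmonic mean.
Total thickness L = 9.90 + 13.6 + 13.6 = 37.10 m.
Σ(b_i/K_i) = 9.90/0.0918 + 13.6/567 + 13.6/1480 = 107.9 d.
K_eq = L / Σ(b_i/K_i) = 37.10 / 107.9 = 0.3439 m/day.

0.344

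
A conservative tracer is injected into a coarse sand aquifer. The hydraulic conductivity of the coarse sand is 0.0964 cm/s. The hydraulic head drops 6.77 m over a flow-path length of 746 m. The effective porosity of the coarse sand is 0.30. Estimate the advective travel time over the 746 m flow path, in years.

0.811

Convert K: 0.0964 cm/s × 864 = 83.29 m/day.
Hydraulic gradient i = Δh / L = 6.77 / 746 = 0.009075.
Darcy flux q = K · i = 83.29 × 0.009075 = 0.7559 m/day.
Seepage velocity v = q / n_e = 0.7559 / 0.30 = 2.520 m/day.
Travel time t = L / v = 746 / 2.520 = 296.1 days = 0.8106 years.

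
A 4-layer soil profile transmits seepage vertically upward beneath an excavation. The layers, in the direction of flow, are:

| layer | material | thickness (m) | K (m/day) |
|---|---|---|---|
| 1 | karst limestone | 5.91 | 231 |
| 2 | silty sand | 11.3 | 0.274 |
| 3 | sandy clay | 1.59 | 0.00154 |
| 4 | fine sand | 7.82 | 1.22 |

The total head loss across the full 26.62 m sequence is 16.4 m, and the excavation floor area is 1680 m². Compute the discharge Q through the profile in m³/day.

Flow is perpendicular to layering, so the layers act in series and the equivalent K is the thickness-weighted harmonic mean.
Total thickness L = 5.91 + 11.3 + 1.59 + 7.82 = 26.62 m.
Σ(b_i/K_i) = 5.91/231 + 11.3/0.274 + 1.59/0.00154 + 7.82/1.22 = 1080 d.
K_eq = L / Σ(b_i/K_i) = 26.62 / 1080 = 0.02464 m/day.
Q = K_eq · A · (Δh/L) = 0.02464 × 1680 × (16.4/26.62) = 25.51 m³/day.

25.5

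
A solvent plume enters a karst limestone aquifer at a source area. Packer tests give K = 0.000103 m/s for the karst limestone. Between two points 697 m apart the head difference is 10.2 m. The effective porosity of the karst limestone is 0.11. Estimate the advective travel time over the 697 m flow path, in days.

589

Convert K: 0.000103 m/s × 86400 = 8.899 m/day.
Hydraulic gradient i = Δh / L = 10.2 / 697 = 0.01463.
Darcy flux q = K · i = 8.899 × 0.01463 = 0.1302 m/day.
Seepage velocity v = q / n_e = 0.1302 / 0.11 = 1.184 m/day.
Travel time t = L / v = 697 / 1.184 = 588.7 days.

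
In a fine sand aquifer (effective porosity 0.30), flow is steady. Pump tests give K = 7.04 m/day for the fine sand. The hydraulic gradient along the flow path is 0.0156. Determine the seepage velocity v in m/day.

Hydraulic gradient i = 0.0156.
Darcy flux q = K · i = 7.040 × 0.01560 = 0.1098 m/day.
Seepage velocity v = q / n_e = 0.1098 / 0.30 = 0.3661 m/day.

0.366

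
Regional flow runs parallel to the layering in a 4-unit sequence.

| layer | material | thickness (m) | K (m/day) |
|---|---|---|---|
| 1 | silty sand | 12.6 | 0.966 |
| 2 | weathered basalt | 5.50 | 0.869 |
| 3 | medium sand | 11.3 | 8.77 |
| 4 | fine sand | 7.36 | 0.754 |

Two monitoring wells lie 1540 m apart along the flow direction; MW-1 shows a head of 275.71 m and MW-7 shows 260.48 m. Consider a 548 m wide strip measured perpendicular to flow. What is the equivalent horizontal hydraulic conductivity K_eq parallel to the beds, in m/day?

3.31

Flow is parallel to layering, so each bed carries its own Darcy discharge and the transmissivities add.
Σ(K_i·b_i) = 0.966×12.6 + 0.869×5.50 + 8.77×11.3 + 0.754×7.36 = 121.6 m²/day.
Total thickness b = 36.76 m, so K_eq = Σ(K_i·b_i)/b = 3.308 m/day.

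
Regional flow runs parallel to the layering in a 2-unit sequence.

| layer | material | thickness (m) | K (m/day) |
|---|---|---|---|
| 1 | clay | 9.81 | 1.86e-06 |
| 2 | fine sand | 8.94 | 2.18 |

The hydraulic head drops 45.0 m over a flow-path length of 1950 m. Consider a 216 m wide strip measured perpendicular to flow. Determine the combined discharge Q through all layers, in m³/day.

97.1

Flow is parallel to layering, so each bed carries its own Darcy discharge and the transmissivities add.
Σ(K_i·b_i) = 1.86e-06×9.81 + 2.18×8.94 = 19.49 m²/day.
Hydraulic gradient i = Δh / L = 45.0 / 1950 = 0.02308.
Q = Σ(K_i·b_i) · W · i = 19.49 × 216 × 0.02308 = 97.15 m³/day.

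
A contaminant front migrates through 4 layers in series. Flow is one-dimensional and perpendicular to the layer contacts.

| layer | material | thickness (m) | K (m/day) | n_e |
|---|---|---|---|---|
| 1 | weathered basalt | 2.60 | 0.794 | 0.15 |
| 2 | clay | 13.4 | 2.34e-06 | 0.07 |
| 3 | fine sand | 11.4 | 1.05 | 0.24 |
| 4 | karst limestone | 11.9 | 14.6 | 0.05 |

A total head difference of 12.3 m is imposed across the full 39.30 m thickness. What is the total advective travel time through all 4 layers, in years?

5940

With flow normal to the layers, continuity requires the same specific discharge q through every layer.
Σ(b_i/K_i) = 2.60/0.794 + 13.4/2.34e-06 + 11.4/1.05 + 11.9/14.6 = 5.727e+06 d.
q = Δh / Σ(b_i/K_i) = 12.3 / 5.727e+06 = 2.148e-06 m/day.
In each layer the seepage velocity is v_i = q/n_i, so the layer transit time is t_i = b_i·n_i / q:
  layer 1 (weathered basalt): t_1 = 2.60 × 0.15 / 2.148e-06 = 1.816e+05 d
  layer 2 (clay): t_2 = 13.4 × 0.07 / 2.148e-06 = 4.367e+05 d
  layer 3 (fine sand): t_3 = 11.4 × 0.24 / 2.148e-06 = 1.274e+06 d
  layer 4 (karst limestone): t_4 = 11.9 × 0.05 / 2.148e-06 = 2.770e+05 d
Total t = Σ t_i = 2.169e+06 days = 5939 years.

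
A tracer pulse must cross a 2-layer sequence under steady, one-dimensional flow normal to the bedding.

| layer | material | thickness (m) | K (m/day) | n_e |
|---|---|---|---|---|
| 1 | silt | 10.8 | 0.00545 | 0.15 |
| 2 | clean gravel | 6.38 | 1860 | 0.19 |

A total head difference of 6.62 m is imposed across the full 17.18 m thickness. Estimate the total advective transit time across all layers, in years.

With flow normal to the layers, continuity requires the same specific discharge q through every layer.
Σ(b_i/K_i) = 10.8/0.00545 + 6.38/1860 = 1982 d.
q = Δh / Σ(b_i/K_i) = 6.62 / 1982 = 0.003341 m/day.
In each layer the seepage velocity is v_i = q/n_i, so the layer transit time is t_i = b_i·n_i / q:
  layer 1 (silt): t_1 = 10.8 × 0.15 / 0.003341 = 484.9 d
  layer 2 (clean gravel): t_2 = 6.38 × 0.19 / 0.003341 = 362.9 d
Total t = Σ t_i = 847.8 days = 2.321 years.

2.32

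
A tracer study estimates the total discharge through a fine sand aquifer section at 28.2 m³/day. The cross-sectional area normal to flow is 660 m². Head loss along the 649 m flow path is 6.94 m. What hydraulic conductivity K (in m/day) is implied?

4.00

Hydraulic gradient i = Δh / L = 6.94 / 649 = 0.01069.
From Q = K·A·i, K = Q / (A·i) = 28.2 / (660.0 × 0.01069) = 3.996 m/day.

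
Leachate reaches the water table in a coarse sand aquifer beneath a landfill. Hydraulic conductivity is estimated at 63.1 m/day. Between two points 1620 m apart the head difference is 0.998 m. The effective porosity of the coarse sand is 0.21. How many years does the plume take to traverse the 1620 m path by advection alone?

Hydraulic gradient i = Δh / L = 0.998 / 1620 = 0.0006160.
Darcy flux q = K · i = 63.10 × 0.0006160 = 0.03887 m/day.
Seepage velocity v = q / n_e = 0.03887 / 0.21 = 0.1851 m/day.
Travel time t = L / v = 1620 / 0.1851 = 8752 days = 23.96 years.

24.0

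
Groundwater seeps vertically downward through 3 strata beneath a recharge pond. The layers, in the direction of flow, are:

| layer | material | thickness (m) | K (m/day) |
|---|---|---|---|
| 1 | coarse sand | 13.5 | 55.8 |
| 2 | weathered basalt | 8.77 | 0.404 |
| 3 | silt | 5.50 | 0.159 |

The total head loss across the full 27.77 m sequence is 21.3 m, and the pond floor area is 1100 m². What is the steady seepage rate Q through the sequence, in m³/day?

Flow is perpendicular to layering, so the layers act in series and the equivalent K is the thickness-weighted harmonic mean.
Total thickness L = 13.5 + 8.77 + 5.50 = 27.77 m.
Σ(b_i/K_i) = 13.5/55.8 + 8.77/0.404 + 5.50/0.159 = 56.54 d.
K_eq = L / Σ(b_i/K_i) = 27.77 / 56.54 = 0.4911 m/day.
Q = K_eq · A · (Δh/L) = 0.4911 × 1100 × (21.3/27.77) = 414.4 m³/day.

414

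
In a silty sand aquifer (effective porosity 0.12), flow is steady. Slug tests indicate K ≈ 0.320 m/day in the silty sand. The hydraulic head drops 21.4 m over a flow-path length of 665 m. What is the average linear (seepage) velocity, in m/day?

0.0858

Hydraulic gradient i = Δh / L = 21.4 / 665 = 0.03218.
Darcy flux q = K · i = 0.3200 × 0.03218 = 0.01030 m/day.
Seepage velocity v = q / n_e = 0.01030 / 0.12 = 0.08581 m/day.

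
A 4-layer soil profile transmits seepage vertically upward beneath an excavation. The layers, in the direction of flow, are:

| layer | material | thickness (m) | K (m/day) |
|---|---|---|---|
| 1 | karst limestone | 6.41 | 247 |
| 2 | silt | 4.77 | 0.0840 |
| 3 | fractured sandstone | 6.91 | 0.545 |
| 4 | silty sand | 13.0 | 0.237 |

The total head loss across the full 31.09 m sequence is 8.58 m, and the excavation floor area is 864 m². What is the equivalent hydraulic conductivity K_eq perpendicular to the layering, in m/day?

Flow is perpendicular to layering, so the layers act in series and the equivalent K is the thickness-weighted harmonic mean.
Total thickness L = 6.41 + 4.77 + 6.91 + 13.0 = 31.09 m.
Σ(b_i/K_i) = 6.41/247 + 4.77/0.0840 + 6.91/0.545 + 13.0/0.237 = 124.3 d.
K_eq = L / Σ(b_i/K_i) = 31.09 / 124.3 = 0.2500 m/day.

0.250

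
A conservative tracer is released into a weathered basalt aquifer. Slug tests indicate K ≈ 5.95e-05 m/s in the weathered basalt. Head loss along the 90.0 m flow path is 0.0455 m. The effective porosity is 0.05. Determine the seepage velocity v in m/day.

0.0520

Convert K: 5.95e-05 m/s × 86400 = 5.141 m/day.
Hydraulic gradient i = Δh / L = 0.0455 / 90.0 = 0.0005056.
Darcy flux q = K · i = 5.141 × 0.0005056 = 0.002599 m/day.
Seepage velocity v = q / n_e = 0.002599 / 0.05 = 0.05198 m/day.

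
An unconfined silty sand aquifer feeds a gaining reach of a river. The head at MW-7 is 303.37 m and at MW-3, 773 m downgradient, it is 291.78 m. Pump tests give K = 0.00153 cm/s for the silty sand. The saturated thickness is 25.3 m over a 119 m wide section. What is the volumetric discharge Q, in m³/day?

59.7

Convert K: 0.00153 cm/s × 864 = 1.322 m/day.
Cross-sectional area A = 119 × 25.3 = 3011 m².
Hydraulic gradient i = (303.37 − 291.78) / 773 = 11.59 / 773 = 0.01499.
Darcy's law: Q = K · A · i = 1.322 × 3011 × 0.01499 = 59.67 m³/day.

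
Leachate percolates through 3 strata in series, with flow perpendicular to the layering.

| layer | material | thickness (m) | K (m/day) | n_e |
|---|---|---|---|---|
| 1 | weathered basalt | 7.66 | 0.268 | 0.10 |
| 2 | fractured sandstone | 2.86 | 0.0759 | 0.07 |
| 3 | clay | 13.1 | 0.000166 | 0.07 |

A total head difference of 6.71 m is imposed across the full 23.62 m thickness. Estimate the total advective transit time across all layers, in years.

With flow normal to the layers, continuity requires the same specific discharge q through every layer.
Σ(b_i/K_i) = 7.66/0.268 + 2.86/0.0759 + 13.1/0.000166 = 78982 d.
q = Δh / Σ(b_i/K_i) = 6.71 / 78982 = 8.496e-05 m/day.
In each layer the seepage velocity is v_i = q/n_i, so the layer transit time is t_i = b_i·n_i / q:
  layer 1 (weathered basalt): t_1 = 7.66 × 0.10 / 8.496e-05 = 9016 d
  layer 2 (fractured sandstone): t_2 = 2.86 × 0.07 / 8.496e-05 = 2357 d
  layer 3 (clay): t_3 = 13.1 × 0.07 / 8.496e-05 = 10794 d
Total t = Σ t_i = 22167 days = 60.69 years.

60.7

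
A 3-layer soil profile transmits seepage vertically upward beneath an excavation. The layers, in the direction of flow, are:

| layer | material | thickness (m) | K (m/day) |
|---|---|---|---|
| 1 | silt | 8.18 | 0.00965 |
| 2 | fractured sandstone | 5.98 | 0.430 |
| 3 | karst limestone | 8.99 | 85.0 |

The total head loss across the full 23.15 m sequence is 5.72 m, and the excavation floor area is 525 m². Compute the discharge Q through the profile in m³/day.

3.49

Flow is perpendicular to layering, so the layers act in series and the equivalent K is the thickness-weighted harmonic mean.
Total thickness L = 8.18 + 5.98 + 8.99 = 23.15 m.
Σ(b_i/K_i) = 8.18/0.00965 + 5.98/0.430 + 8.99/85.0 = 861.7 d.
K_eq = L / Σ(b_i/K_i) = 23.15 / 861.7 = 0.02687 m/day.
Q = K_eq · A · (Δh/L) = 0.02687 × 525 × (5.72/23.15) = 3.485 m³/day.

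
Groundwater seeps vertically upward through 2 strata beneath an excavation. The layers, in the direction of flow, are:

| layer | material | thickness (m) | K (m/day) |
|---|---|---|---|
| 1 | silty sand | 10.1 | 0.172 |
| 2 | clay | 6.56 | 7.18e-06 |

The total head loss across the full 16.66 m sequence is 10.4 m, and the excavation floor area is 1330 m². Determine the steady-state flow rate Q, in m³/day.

Flow is perpendicular to layering, so the layers act in series and the equivalent K is the thickness-weighted harmonic mean.
Total thickness L = 10.1 + 6.56 = 16.66 m.
Σ(b_i/K_i) = 10.1/0.172 + 6.56/7.18e-06 = 9.137e+05 d.
K_eq = L / Σ(b_i/K_i) = 16.66 / 9.137e+05 = 1.823e-05 m/day.
Q = K_eq · A · (Δh/L) = 1.823e-05 × 1330 × (10.4/16.66) = 0.01514 m³/day.

0.0151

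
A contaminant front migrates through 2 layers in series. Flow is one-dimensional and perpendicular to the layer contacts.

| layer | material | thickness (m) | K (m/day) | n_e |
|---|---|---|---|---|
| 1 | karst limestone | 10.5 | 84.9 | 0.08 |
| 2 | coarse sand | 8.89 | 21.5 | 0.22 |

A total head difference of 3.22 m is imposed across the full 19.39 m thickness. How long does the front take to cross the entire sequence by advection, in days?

With flow normal to the layers, continuity requires the same specific discharge q through every layer.
Σ(b_i/K_i) = 10.5/84.9 + 8.89/21.5 = 0.5372 d.
q = Δh / Σ(b_i/K_i) = 3.22 / 0.5372 = 5.994 m/day.
In each layer the seepage velocity is v_i = q/n_i, so the layer transit time is t_i = b_i·n_i / q:
  layer 1 (karst limestone): t_1 = 10.5 × 0.08 / 5.994 = 0.1401 d
  layer 2 (coarse sand): t_2 = 8.89 × 0.22 / 5.994 = 0.3263 d
Total t = Σ t_i = 0.4664 days.

0.466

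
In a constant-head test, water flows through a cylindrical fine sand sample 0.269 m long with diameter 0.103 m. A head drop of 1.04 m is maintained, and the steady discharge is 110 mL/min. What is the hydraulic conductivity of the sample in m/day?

4.92

Cross-sectional area A = π·(d/2)² = π × (0.103/2)² = 0.008332 m².
Convert discharge: 110 mL/min = 1.833e-06 m³/s.
Darcy's law rearranged: K = Q·L / (A·Δh) = 1.833e-06 × 0.269 / (0.008332 × 1.04) = 5.691e-05 m/s = 4.917 m/day.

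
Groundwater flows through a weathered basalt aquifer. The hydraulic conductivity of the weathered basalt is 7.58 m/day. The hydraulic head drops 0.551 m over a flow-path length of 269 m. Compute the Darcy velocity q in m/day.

0.0155

Hydraulic gradient i = Δh / L = 0.551 / 269 = 0.002048.
Specific discharge q = K · i = 7.580 × 0.002048 = 0.01553 m/day.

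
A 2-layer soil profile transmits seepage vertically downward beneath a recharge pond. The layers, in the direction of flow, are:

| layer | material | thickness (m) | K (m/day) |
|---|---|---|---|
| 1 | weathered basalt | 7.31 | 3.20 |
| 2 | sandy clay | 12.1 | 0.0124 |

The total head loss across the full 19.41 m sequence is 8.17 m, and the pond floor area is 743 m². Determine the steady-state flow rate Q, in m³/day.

Flow is perpendicular to layering, so the layers act in series and the equivalent K is the thickness-weighted harmonic mean.
Total thickness L = 7.31 + 12.1 = 19.41 m.
Σ(b_i/K_i) = 7.31/3.20 + 12.1/0.0124 = 978.1 d.
K_eq = L / Σ(b_i/K_i) = 19.41 / 978.1 = 0.01984 m/day.
Q = K_eq · A · (Δh/L) = 0.01984 × 743 × (8.17/19.41) = 6.206 m³/day.

6.21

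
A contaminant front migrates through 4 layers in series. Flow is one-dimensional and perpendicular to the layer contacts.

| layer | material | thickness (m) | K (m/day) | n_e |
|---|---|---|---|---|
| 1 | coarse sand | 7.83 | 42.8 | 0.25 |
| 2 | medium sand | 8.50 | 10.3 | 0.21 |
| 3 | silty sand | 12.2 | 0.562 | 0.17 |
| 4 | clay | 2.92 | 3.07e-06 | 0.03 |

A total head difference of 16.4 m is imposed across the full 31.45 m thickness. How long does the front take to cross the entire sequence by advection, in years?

938

With flow normal to the layers, continuity requires the same specific discharge q through every layer.
Σ(b_i/K_i) = 7.83/42.8 + 8.50/10.3 + 12.2/0.562 + 2.92/3.07e-06 = 9.512e+05 d.
q = Δh / Σ(b_i/K_i) = 16.4 / 9.512e+05 = 1.724e-05 m/day.
In each layer the seepage velocity is v_i = q/n_i, so the layer transit time is t_i = b_i·n_i / q:
  layer 1 (coarse sand): t_1 = 7.83 × 0.25 / 1.724e-05 = 1.135e+05 d
  layer 2 (medium sand): t_2 = 8.50 × 0.21 / 1.724e-05 = 1.035e+05 d
  layer 3 (silty sand): t_3 = 12.2 × 0.17 / 1.724e-05 = 1.203e+05 d
  layer 4 (clay): t_4 = 2.92 × 0.03 / 1.724e-05 = 5081 d
Total t = Σ t_i = 3.424e+05 days = 937.5 years.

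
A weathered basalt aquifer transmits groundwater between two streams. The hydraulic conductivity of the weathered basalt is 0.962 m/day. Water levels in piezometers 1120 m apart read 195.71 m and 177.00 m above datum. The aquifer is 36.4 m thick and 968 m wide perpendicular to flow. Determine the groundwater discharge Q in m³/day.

Cross-sectional area A = 968 × 36.4 = 35235 m².
Hydraulic gradient i = (195.71 − 177.00) / 1120 = 18.71 / 1120 = 0.01671.
Darcy's law: Q = K · A · i = 0.9620 × 35235 × 0.01671 = 566.2 m³/day.

566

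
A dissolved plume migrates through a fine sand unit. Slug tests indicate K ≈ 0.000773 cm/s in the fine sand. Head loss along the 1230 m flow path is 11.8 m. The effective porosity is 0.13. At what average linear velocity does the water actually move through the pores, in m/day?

0.0493

Convert K: 0.000773 cm/s × 864 = 0.6679 m/day.
Hydraulic gradient i = Δh / L = 11.8 / 1230 = 0.009593.
Darcy flux q = K · i = 0.6679 × 0.009593 = 0.006407 m/day.
Seepage velocity v = q / n_e = 0.006407 / 0.13 = 0.04929 m/day.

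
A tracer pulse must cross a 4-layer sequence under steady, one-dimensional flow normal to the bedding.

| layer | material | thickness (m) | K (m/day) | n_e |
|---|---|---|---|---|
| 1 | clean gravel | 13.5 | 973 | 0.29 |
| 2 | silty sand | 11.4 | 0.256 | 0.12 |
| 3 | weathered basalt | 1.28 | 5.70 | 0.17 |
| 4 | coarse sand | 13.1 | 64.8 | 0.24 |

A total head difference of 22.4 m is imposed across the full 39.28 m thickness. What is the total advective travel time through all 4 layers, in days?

With flow normal to the layers, continuity requires the same specific discharge q through every layer.
Σ(b_i/K_i) = 13.5/973 + 11.4/0.256 + 1.28/5.70 + 13.1/64.8 = 44.97 d.
q = Δh / Σ(b_i/K_i) = 22.4 / 44.97 = 0.4981 m/day.
In each layer the seepage velocity is v_i = q/n_i, so the layer transit time is t_i = b_i·n_i / q:
  layer 1 (clean gravel): t_1 = 13.5 × 0.29 / 0.4981 = 7.860 d
  layer 2 (silty sand): t_2 = 11.4 × 0.12 / 0.4981 = 2.746 d
  layer 3 (weathered basalt): t_3 = 1.28 × 0.17 / 0.4981 = 0.4369 d
  layer 4 (coarse sand): t_4 = 13.1 × 0.24 / 0.4981 = 6.312 d
Total t = Σ t_i = 17.36 days.

17.4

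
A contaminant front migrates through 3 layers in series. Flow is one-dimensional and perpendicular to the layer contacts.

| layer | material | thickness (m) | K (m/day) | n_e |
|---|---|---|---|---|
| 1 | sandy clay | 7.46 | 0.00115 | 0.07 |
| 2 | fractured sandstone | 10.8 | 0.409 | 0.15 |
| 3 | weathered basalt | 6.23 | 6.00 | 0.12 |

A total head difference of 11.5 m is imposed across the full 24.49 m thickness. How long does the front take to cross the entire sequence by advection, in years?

With flow normal to the layers, continuity requires the same specific discharge q through every layer.
Σ(b_i/K_i) = 7.46/0.00115 + 10.8/0.409 + 6.23/6.00 = 6514 d.
q = Δh / Σ(b_i/K_i) = 11.5 / 6514 = 0.001765 m/day.
In each layer the seepage velocity is v_i = q/n_i, so the layer transit time is t_i = b_i·n_i / q:
  layer 1 (sandy clay): t_1 = 7.46 × 0.07 / 0.001765 = 295.8 d
  layer 2 (fractured sandstone): t_2 = 10.8 × 0.15 / 0.001765 = 917.7 d
  layer 3 (weathered basalt): t_3 = 6.23 × 0.12 / 0.001765 = 423.5 d
Total t = Σ t_i = 1637 days = 4.482 years.

4.48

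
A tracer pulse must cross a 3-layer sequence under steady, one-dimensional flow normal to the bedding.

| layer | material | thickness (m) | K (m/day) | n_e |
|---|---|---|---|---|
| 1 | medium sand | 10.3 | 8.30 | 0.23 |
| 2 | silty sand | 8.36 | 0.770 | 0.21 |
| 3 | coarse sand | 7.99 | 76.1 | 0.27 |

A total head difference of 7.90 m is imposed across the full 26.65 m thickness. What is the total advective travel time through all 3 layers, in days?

9.70

With flow normal to the layers, continuity requires the same specific discharge q through every layer.
Σ(b_i/K_i) = 10.3/8.30 + 8.36/0.770 + 7.99/76.1 = 12.20 d.
q = Δh / Σ(b_i/K_i) = 7.90 / 12.20 = 0.6474 m/day.
In each layer the seepage velocity is v_i = q/n_i, so the layer transit time is t_i = b_i·n_i / q:
  layer 1 (medium sand): t_1 = 10.3 × 0.23 / 0.6474 = 3.659 d
  layer 2 (silty sand): t_2 = 8.36 × 0.21 / 0.6474 = 2.712 d
  layer 3 (coarse sand): t_3 = 7.99 × 0.27 / 0.6474 = 3.332 d
Total t = Σ t_i = 9.704 days.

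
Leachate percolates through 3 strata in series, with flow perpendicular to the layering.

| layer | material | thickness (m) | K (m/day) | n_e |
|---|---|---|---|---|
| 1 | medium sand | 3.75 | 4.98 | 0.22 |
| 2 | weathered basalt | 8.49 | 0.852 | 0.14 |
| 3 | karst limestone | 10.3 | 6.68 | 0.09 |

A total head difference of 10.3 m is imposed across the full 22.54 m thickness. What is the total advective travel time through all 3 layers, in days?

With flow normal to the layers, continuity requires the same specific discharge q through every layer.
Σ(b_i/K_i) = 3.75/4.98 + 8.49/0.852 + 10.3/6.68 = 12.26 d.
q = Δh / Σ(b_i/K_i) = 10.3 / 12.26 = 0.8401 m/day.
In each layer the seepage velocity is v_i = q/n_i, so the layer transit time is t_i = b_i·n_i / q:
  layer 1 (medium sand): t_1 = 3.75 × 0.22 / 0.8401 = 0.9820 d
  layer 2 (weathered basalt): t_2 = 8.49 × 0.14 / 0.8401 = 1.415 d
  layer 3 (karst limestone): t_3 = 10.3 × 0.09 / 0.8401 = 1.103 d
Total t = Σ t_i = 3.500 days.

3.50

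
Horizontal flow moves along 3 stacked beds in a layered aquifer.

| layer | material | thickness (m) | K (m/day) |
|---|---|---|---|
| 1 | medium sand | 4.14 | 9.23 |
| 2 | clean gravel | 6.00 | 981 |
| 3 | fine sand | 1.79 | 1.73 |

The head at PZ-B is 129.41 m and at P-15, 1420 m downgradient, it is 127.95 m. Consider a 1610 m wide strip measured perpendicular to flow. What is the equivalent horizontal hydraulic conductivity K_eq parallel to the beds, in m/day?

497

Flow is parallel to layering, so each bed carries its own Darcy discharge and the transmissivities add.
Σ(K_i·b_i) = 9.23×4.14 + 981×6.00 + 1.73×1.79 = 5927 m²/day.
Total thickness b = 11.93 m, so K_eq = Σ(K_i·b_i)/b = 496.8 m/day.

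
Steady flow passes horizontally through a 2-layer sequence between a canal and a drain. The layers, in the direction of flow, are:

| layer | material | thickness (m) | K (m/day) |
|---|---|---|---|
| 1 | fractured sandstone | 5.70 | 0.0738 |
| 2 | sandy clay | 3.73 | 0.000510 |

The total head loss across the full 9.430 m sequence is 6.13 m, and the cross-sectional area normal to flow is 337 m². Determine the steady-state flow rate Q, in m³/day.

0.280

Flow is perpendicular to layering, so the layers act in series and the equivalent K is the thickness-weighted harmonic mean.
Total thickness L = 5.70 + 3.73 = 9.430 m.
Σ(b_i/K_i) = 5.70/0.0738 + 3.73/0.000510 = 7391 d.
K_eq = L / Σ(b_i/K_i) = 9.430 / 7391 = 0.001276 m/day.
Q = K_eq · A · (Δh/L) = 0.001276 × 337 × (6.13/9.430) = 0.2795 m³/day.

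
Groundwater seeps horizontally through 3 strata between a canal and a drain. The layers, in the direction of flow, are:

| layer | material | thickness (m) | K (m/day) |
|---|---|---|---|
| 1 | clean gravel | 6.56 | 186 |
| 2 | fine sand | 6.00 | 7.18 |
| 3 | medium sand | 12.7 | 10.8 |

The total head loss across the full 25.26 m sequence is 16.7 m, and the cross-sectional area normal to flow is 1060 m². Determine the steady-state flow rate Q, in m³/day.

Flow is perpendicular to layering, so the layers act in series and the equivalent K is the thickness-weighted harmonic mean.
Total thickness L = 6.56 + 6.00 + 12.7 = 25.26 m.
Σ(b_i/K_i) = 6.56/186 + 6.00/7.18 + 12.7/10.8 = 2.047 d.
K_eq = L / Σ(b_i/K_i) = 25.26 / 2.047 = 12.34 m/day.
Q = K_eq · A · (Δh/L) = 12.34 × 1060 × (16.7/25.26) = 8648 m³/day.

8650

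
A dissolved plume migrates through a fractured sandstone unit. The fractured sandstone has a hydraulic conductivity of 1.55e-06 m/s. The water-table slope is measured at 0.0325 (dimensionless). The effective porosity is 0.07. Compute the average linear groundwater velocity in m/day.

Convert K: 1.55e-06 m/s × 86400 = 0.1339 m/day.
Hydraulic gradient i = 0.0325.
Darcy flux q = K · i = 0.1339 × 0.03250 = 0.004352 m/day.
Seepage velocity v = q / n_e = 0.004352 / 0.07 = 0.06218 m/day.

0.0622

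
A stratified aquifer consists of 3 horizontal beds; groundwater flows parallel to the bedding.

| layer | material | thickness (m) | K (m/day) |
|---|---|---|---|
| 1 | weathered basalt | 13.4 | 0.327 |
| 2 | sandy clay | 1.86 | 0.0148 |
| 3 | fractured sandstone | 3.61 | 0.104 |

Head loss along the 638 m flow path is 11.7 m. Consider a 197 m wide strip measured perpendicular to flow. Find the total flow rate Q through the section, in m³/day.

17.3

Flow is parallel to layering, so each bed carries its own Darcy discharge and the transmissivities add.
Σ(K_i·b_i) = 0.327×13.4 + 0.0148×1.86 + 0.104×3.61 = 4.785 m²/day.
Hydraulic gradient i = Δh / L = 11.7 / 638 = 0.01834.
Q = Σ(K_i·b_i) · W · i = 4.785 × 197 × 0.01834 = 17.29 m³/day.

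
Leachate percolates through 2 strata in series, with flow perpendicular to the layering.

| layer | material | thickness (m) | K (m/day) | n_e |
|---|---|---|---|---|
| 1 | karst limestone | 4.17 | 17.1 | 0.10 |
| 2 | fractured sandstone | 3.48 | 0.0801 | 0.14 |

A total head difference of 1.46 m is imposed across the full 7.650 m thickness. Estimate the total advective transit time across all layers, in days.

With flow normal to the layers, continuity requires the same specific discharge q through every layer.
Σ(b_i/K_i) = 4.17/17.1 + 3.48/0.0801 = 43.69 d.
q = Δh / Σ(b_i/K_i) = 1.46 / 43.69 = 0.03342 m/day.
In each layer the seepage velocity is v_i = q/n_i, so the layer transit time is t_i = b_i·n_i / q:
  layer 1 (karst limestone): t_1 = 4.17 × 0.10 / 0.03342 = 12.48 d
  layer 2 (fractured sandstone): t_2 = 3.48 × 0.14 / 0.03342 = 14.58 d
Total t = Σ t_i = 27.06 days.

27.1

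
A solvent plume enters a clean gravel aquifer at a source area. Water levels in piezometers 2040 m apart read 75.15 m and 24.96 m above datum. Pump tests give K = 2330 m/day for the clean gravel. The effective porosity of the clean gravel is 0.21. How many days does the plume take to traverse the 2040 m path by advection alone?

Hydraulic gradient i = (75.15 − 24.96) / 2040 = 50.19 / 2040 = 0.02460.
Darcy flux q = K · i = 2330 × 0.02460 = 57.32 m/day.
Seepage velocity v = q / n_e = 57.32 / 0.21 = 273.0 m/day.
Travel time t = L / v = 2040 / 273.0 = 7.473 days.

7.47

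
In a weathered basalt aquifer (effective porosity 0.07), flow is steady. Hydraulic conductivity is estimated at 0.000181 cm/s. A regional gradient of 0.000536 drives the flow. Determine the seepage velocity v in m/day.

Convert K: 0.000181 cm/s × 864 = 0.1564 m/day.
Hydraulic gradient i = 0.000536.
Darcy flux q = K · i = 0.1564 × 0.0005360 = 8.382e-05 m/day.
Seepage velocity v = q / n_e = 8.382e-05 / 0.07 = 0.001197 m/day.

0.00120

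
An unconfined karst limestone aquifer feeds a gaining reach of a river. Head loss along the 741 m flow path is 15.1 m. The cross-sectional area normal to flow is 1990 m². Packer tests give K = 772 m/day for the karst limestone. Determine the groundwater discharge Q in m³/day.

31300

Hydraulic gradient i = Δh / L = 15.1 / 741 = 0.02038.
Darcy's law: Q = K · A · i = 772.0 × 1990 × 0.02038 = 31306 m³/day.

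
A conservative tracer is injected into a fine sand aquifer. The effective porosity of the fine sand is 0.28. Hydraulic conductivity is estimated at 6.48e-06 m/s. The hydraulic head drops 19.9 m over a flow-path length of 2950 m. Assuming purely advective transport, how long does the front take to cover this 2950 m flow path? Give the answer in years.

Convert K: 6.48e-06 m/s × 86400 = 0.5599 m/day.
Hydraulic gradient i = Δh / L = 19.9 / 2950 = 0.006746.
Darcy flux q = K · i = 0.5599 × 0.006746 = 0.003777 m/day.
Seepage velocity v = q / n_e = 0.003777 / 0.28 = 0.01349 m/day.
Travel time t = L / v = 2950 / 0.01349 = 2.187e+05 days = 598.8 years.

599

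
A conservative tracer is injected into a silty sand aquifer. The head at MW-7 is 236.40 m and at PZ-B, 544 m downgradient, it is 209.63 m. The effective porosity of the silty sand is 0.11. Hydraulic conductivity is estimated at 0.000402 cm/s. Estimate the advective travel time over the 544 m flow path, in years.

9.59

Convert K: 0.000402 cm/s × 864 = 0.3473 m/day.
Hydraulic gradient i = (236.40 − 209.63) / 544 = 26.77 / 544 = 0.04921.
Darcy flux q = K · i = 0.3473 × 0.04921 = 0.01709 m/day.
Seepage velocity v = q / n_e = 0.01709 / 0.11 = 0.1554 m/day.
Travel time t = L / v = 544 / 0.1554 = 3501 days = 9.585 years.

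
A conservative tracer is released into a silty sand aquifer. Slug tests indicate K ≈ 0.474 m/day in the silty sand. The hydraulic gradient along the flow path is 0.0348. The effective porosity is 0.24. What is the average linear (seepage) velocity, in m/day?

Hydraulic gradient i = 0.0348.
Darcy flux q = K · i = 0.4740 × 0.03480 = 0.01650 m/day.
Seepage velocity v = q / n_e = 0.01650 / 0.24 = 0.06873 m/day.

0.0687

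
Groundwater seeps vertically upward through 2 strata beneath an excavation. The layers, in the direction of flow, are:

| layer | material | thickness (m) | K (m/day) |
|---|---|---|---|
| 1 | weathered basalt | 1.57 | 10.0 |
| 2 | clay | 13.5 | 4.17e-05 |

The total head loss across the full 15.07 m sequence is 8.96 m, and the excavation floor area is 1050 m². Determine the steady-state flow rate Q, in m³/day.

Flow is perpendicular to layering, so the layers act in series and the equivalent K is the thickness-weighted harmonic mean.
Total thickness L = 1.57 + 13.5 = 15.07 m.
Σ(b_i/K_i) = 1.57/10.0 + 13.5/4.17e-05 = 3.237e+05 d.
K_eq = L / Σ(b_i/K_i) = 15.07 / 3.237e+05 = 4.655e-05 m/day.
Q = K_eq · A · (Δh/L) = 4.655e-05 × 1050 × (8.96/15.07) = 0.02906 m³/day.

0.0291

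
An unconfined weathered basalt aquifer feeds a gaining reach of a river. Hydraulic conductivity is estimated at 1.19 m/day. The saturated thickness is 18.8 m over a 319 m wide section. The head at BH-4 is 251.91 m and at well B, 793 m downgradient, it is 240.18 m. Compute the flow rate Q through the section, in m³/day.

106

Cross-sectional area A = 319 × 18.8 = 5997 m².
Hydraulic gradient i = (251.91 − 240.18) / 793 = 11.73 / 793 = 0.01479.
Darcy's law: Q = K · A · i = 1.190 × 5997 × 0.01479 = 105.6 m³/day.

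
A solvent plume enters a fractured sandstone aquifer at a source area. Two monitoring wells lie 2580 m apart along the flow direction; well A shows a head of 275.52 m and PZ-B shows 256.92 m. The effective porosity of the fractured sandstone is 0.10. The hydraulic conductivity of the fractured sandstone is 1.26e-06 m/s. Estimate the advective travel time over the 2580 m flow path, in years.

Convert K: 1.26e-06 m/s × 86400 = 0.1089 m/day.
Hydraulic gradient i = (275.52 − 256.92) / 2580 = 18.6 / 2580 = 0.007209.
Darcy flux q = K · i = 0.1089 × 0.007209 = 0.0007848 m/day.
Seepage velocity v = q / n_e = 0.0007848 / 0.10 = 0.007848 m/day.
Travel time t = L / v = 2580 / 0.007848 = 3.287e+05 days = 900.0 years.

900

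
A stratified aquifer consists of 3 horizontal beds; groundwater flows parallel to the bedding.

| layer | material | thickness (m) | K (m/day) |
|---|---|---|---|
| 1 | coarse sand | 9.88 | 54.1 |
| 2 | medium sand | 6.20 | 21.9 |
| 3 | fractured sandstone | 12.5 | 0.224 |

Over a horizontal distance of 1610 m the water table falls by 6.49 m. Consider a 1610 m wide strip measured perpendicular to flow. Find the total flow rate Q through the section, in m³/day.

4370

Flow is parallel to layering, so each bed carries its own Darcy discharge and the transmissivities add.
Σ(K_i·b_i) = 54.1×9.88 + 21.9×6.20 + 0.224×12.5 = 673.1 m²/day.
Hydraulic gradient i = Δh / L = 6.49 / 1610 = 0.004031.
Q = Σ(K_i·b_i) · W · i = 673.1 × 1610 × 0.004031 = 4368 m³/day.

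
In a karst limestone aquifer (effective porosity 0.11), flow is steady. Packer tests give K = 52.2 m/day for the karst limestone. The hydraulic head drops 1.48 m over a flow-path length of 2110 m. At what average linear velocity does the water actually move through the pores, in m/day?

Hydraulic gradient i = Δh / L = 1.48 / 2110 = 0.0007014.
Darcy flux q = K · i = 52.20 × 0.0007014 = 0.03661 m/day.
Seepage velocity v = q / n_e = 0.03661 / 0.11 = 0.3329 m/day.

0.333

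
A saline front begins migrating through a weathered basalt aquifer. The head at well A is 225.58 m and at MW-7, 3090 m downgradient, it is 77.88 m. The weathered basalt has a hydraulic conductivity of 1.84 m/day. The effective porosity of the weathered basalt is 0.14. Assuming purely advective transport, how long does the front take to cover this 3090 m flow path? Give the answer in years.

Hydraulic gradient i = (225.58 − 77.88) / 3090 = 147.7 / 3090 = 0.04780.
Darcy flux q = K · i = 1.840 × 0.04780 = 0.08795 m/day.
Seepage velocity v = q / n_e = 0.08795 / 0.14 = 0.6282 m/day.
Travel time t = L / v = 3090 / 0.6282 = 4919 days = 13.47 years.

13.5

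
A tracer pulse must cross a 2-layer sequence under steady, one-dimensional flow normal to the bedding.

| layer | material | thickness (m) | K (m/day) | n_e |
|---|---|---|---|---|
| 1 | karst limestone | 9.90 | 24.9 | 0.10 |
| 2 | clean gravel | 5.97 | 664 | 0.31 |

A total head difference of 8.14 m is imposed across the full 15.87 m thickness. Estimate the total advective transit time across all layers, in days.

0.142

With flow normal to the layers, continuity requires the same specific discharge q through every layer.
Σ(b_i/K_i) = 9.90/24.9 + 5.97/664 = 0.4066 d.
q = Δh / Σ(b_i/K_i) = 8.14 / 0.4066 = 20.02 m/day.
In each layer the seepage velocity is v_i = q/n_i, so the layer transit time is t_i = b_i·n_i / q:
  layer 1 (karst limestone): t_1 = 9.90 × 0.10 / 20.02 = 0.04945 d
  layer 2 (clean gravel): t_2 = 5.97 × 0.31 / 20.02 = 0.09244 d
Total t = Σ t_i = 0.1419 days.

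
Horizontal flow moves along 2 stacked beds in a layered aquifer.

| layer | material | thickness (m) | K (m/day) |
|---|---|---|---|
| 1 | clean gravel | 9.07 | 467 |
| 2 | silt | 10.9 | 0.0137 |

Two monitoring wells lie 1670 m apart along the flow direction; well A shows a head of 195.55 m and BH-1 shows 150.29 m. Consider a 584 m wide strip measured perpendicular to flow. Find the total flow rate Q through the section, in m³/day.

Flow is parallel to layering, so each bed carries its own Darcy discharge and the transmissivities add.
Σ(K_i·b_i) = 467×9.07 + 0.0137×10.9 = 4236 m²/day.
Hydraulic gradient i = (195.55 − 150.29) / 1670 = 45.26 / 1670 = 0.02710.
Q = Σ(K_i·b_i) · W · i = 4236 × 584 × 0.02710 = 67043 m³/day.

67000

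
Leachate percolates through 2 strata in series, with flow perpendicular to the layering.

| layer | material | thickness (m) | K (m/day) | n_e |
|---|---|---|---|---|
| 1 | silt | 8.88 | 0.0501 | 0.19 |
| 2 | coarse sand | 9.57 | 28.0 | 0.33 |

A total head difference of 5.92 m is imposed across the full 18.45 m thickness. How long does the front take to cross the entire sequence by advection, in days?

145

With flow normal to the layers, continuity requires the same specific discharge q through every layer.
Σ(b_i/K_i) = 8.88/0.0501 + 9.57/28.0 = 177.6 d.
q = Δh / Σ(b_i/K_i) = 5.92 / 177.6 = 0.03334 m/day.
In each layer the seepage velocity is v_i = q/n_i, so the layer transit time is t_i = b_i·n_i / q:
  layer 1 (silt): t_1 = 8.88 × 0.19 / 0.03334 = 50.61 d
  layer 2 (coarse sand): t_2 = 9.57 × 0.33 / 0.03334 = 94.74 d
Total t = Σ t_i = 145.3 days.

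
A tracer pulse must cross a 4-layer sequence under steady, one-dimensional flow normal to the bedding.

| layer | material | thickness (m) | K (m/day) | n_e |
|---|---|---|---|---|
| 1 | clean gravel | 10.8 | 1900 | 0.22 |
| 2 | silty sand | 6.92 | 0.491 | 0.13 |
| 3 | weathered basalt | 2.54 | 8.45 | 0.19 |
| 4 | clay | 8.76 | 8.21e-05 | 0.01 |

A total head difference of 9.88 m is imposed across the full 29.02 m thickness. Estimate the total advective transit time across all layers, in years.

With flow normal to the layers, continuity requires the same specific discharge q through every layer.
Σ(b_i/K_i) = 10.8/1900 + 6.92/0.491 + 2.54/8.45 + 8.76/8.21e-05 = 1.067e+05 d.
q = Δh / Σ(b_i/K_i) = 9.88 / 1.067e+05 = 9.258e-05 m/day.
In each layer the seepage velocity is v_i = q/n_i, so the layer transit time is t_i = b_i·n_i / q:
  layer 1 (clean gravel): t_1 = 10.8 × 0.22 / 9.258e-05 = 25663 d
  layer 2 (silty sand): t_2 = 6.92 × 0.13 / 9.258e-05 = 9717 d
  layer 3 (weathered basalt): t_3 = 2.54 × 0.19 / 9.258e-05 = 5213 d
  layer 4 (clay): t_4 = 8.76 × 0.01 / 9.258e-05 = 946.2 d
Total t = Σ t_i = 41538 days = 113.7 years.

114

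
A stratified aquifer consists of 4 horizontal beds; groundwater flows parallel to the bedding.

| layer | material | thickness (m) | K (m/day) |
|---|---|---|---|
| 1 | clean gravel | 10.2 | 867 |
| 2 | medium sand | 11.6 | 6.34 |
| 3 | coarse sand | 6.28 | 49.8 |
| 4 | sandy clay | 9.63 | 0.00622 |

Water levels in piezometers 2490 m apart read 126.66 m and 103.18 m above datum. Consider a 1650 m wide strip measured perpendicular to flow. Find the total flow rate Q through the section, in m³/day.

Flow is parallel to layering, so each bed carries its own Darcy discharge and the transmissivities add.
Σ(K_i·b_i) = 867×10.2 + 6.34×11.6 + 49.8×6.28 + 0.00622×9.63 = 9230 m²/day.
Hydraulic gradient i = (126.66 − 103.18) / 2490 = 23.48 / 2490 = 0.009430.
Q = Σ(K_i·b_i) · W · i = 9230 × 1650 × 0.009430 = 1.436e+05 m³/day.

144000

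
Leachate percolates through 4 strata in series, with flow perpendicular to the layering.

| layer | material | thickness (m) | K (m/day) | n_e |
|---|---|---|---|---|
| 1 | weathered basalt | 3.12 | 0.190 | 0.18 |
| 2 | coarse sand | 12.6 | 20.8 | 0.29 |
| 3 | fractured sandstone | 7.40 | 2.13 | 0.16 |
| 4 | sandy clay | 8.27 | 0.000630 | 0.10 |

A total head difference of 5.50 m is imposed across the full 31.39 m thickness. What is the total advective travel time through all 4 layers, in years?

40.8

With flow normal to the layers, continuity requires the same specific discharge q through every layer.
Σ(b_i/K_i) = 3.12/0.190 + 12.6/20.8 + 7.40/2.13 + 8.27/0.000630 = 13147 d.
q = Δh / Σ(b_i/K_i) = 5.50 / 13147 = 0.0004183 m/day.
In each layer the seepage velocity is v_i = q/n_i, so the layer transit time is t_i = b_i·n_i / q:
  layer 1 (weathered basalt): t_1 = 3.12 × 0.18 / 0.0004183 = 1342 d
  layer 2 (coarse sand): t_2 = 12.6 × 0.29 / 0.0004183 = 8735 d
  layer 3 (fractured sandstone): t_3 = 7.40 × 0.16 / 0.0004183 = 2830 d
  layer 4 (sandy clay): t_4 = 8.27 × 0.10 / 0.0004183 = 1977 d
Total t = Σ t_i = 14884 days = 40.75 years.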